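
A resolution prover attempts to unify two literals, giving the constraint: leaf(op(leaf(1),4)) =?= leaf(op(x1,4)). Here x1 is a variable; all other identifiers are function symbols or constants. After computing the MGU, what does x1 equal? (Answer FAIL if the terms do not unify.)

leaf(1)

Decompose leaf/1: op(leaf(1),4) =?= op(x1,4).
Decompose op/2: leaf(1) =?= x1,  4 =?= 4.
Bind x1 := leaf(1); no other remaining equation mentions x1.
Delete trivial equation 4 =?= 4.
MGU = { x1 ↦ leaf(1) }, so x1 ↦ leaf(1).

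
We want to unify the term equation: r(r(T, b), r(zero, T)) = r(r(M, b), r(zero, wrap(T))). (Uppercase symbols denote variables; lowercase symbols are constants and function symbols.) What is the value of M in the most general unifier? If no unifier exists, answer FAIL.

FAIL

Decompose r/2: r(T, b) = r(M, b),  r(zero, T) = r(zero, wrap(T)).
Decompose r/2: T = M,  b = b.
Bind T := M; substituting into the one remaining equation that mentions T gives: r(zero, M) = r(zero, wrap(M)).
Delete trivial equation b = b.
Decompose r/2: zero = zero,  M = wrap(M).
Delete trivial equation zero = zero.
Occurs check fails: M occurs in wrap(M); the equation M = wrap(M) has no finite solution.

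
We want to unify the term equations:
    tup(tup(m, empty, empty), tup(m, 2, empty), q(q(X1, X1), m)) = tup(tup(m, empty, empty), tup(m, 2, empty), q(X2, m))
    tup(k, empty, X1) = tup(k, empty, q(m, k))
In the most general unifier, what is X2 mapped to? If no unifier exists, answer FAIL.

Decompose tup/3: tup(m, empty, empty) = tup(m, empty, empty),  tup(m, 2, empty) = tup(m, 2, empty),  q(q(X1, X1), m) = q(X2, m).
Delete trivial equation tup(m, empty, empty) = tup(m, empty, empty).
Delete trivial equation tup(m, 2, empty) = tup(m, 2, empty).
Decompose q/2: q(X1, X1) = X2,  m = m.
Bind X2 := q(X1, X1); no other remaining equation mentions X2.
Delete trivial equation m = m.
Decompose tup/3: k = k,  empty = empty,  X1 = q(m, k).
Delete trivial equation k = k.
Delete trivial equation empty = empty.
Bind X1 := q(m, k). Substituting into the earlier binding gives X2 := q(q(m, k), q(m, k)).
MGU = { X2 := q(q(m, k), q(m, k)), X1 := q(m, k) }, so X2 := q(q(m, k), q(m, k)).

q(q(m, k), q(m, k))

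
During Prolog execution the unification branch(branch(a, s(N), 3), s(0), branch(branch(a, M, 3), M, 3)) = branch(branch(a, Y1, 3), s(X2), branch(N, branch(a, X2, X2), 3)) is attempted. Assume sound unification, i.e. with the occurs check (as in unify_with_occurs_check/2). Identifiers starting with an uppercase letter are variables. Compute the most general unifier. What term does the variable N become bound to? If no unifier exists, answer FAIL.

branch(a, branch(a, 0, 0), 3)

Decompose branch/3: branch(a, s(N), 3) = branch(a, Y1, 3),  s(0) = s(X2),  branch(branch(a, M, 3), M, 3) = branch(N, branch(a, X2, X2), 3).
Decompose branch/3: a = a,  s(N) = Y1,  3 = 3.
Delete trivial equation a = a.
Bind Y1 := s(N); no other remaining equation mentions Y1.
Delete trivial equation 3 = 3.
Decompose s/1: 0 = X2.
Bind X2 := 0; substituting into the remaining equation gives: branch(branch(a, M, 3), M, 3) = branch(N, branch(a, 0, 0), 3).
Decompose branch/3: branch(a, M, 3) = N,  M = branch(a, 0, 0),  3 = 3.
Bind N := branch(a, M, 3); no other remaining equation mentions N. Substituting into the earlier binding gives Y1 := s(branch(a, M, 3)).
Bind M := branch(a, 0, 0); no other remaining equation mentions M. Substituting into the earlier bindings gives Y1 := s(branch(a, branch(a, 0, 0), 3)), N := branch(a, branch(a, 0, 0), 3).
Delete trivial equation 3 = 3.
MGU = { Y1 ↦ s(branch(a, branch(a, 0, 0), 3)), X2 ↦ 0, N ↦ branch(a, branch(a, 0, 0), 3), M ↦ branch(a, 0, 0) }, so N ↦ branch(a, branch(a, 0, 0), 3).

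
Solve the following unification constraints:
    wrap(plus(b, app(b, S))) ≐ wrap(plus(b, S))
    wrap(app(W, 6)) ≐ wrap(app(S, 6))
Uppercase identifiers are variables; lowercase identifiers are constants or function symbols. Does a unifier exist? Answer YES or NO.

Decompose wrap/1: plus(b, app(b, S)) ≐ plus(b, S).
Decompose plus/2: b ≐ b,  app(b, S) ≐ S.
Delete trivial equation b ≐ b.
Occurs check fails: S occurs in app(b, S); the equation S ≐ app(b, S) has no finite solution.

NO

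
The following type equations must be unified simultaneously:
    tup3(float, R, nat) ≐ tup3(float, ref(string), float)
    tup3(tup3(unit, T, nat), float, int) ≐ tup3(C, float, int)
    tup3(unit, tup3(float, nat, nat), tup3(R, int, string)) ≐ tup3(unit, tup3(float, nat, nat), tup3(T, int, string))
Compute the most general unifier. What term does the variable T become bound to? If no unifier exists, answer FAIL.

FAIL

Decompose tup3/3: float ≐ float,  R ≐ ref(string),  nat ≐ float.
Delete trivial equation float ≐ float.
Bind R := ref(string); substituting into the one remaining equation that mentions R gives: tup3(unit, tup3(float, nat, nat), tup3(ref(string), int, string)) ≐ tup3(unit, tup3(float, nat, nat), tup3(T, int, string)).
Clash: constants nat and float differ; no unifier exists.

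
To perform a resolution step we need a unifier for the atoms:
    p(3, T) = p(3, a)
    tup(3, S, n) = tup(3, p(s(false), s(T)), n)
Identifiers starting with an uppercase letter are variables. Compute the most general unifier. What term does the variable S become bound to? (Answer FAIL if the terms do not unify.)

p(s(false), s(a))

Decompose p/2: 3 = 3,  T = a.
Delete trivial equation 3 = 3.
Bind T := a; substituting into the remaining equation gives: tup(3, S, n) = tup(3, p(s(false), s(a)), n).
Decompose tup/3: 3 = 3,  S = p(s(false), s(a)),  n = n.
Delete trivial equation 3 = 3.
Bind S := p(s(false), s(a)); no other remaining equation mentions S.
Delete trivial equation n = n.
MGU = { T := a, S := p(s(false), s(a)) }, so S := p(s(false), s(a)).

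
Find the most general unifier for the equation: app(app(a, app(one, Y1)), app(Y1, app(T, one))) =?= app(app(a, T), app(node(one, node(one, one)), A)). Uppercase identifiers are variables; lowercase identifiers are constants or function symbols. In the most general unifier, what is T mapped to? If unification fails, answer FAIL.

Decompose app/2: app(a, app(one, Y1)) =?= app(a, T),  app(Y1, app(T, one)) =?= app(node(one, node(one, one)), A).
Decompose app/2: a =?= a,  app(one, Y1) =?= T.
Delete trivial equation a =?= a.
Bind T := app(one, Y1); substituting into the remaining equation gives: app(Y1, app(app(one, Y1), one)) =?= app(node(one, node(one, one)), A).
Decompose app/2: Y1 =?= node(one, node(one, one)),  app(app(one, Y1), one) =?= A.
Bind Y1 := node(one, node(one, one)); substituting into the remaining equation gives: app(app(one, node(one, node(one, one))), one) =?= A. Substituting into the earlier binding gives T := app(one, node(one, node(one, one))).
Bind A := app(app(one, node(one, node(one, one))), one).
MGU = { T -> app(one, node(one, node(one, one))), Y1 -> node(one, node(one, one)), A -> app(app(one, node(one, node(one, one))), one) }, so T -> app(one, node(one, node(one, one))).

app(one, node(one, node(one, one)))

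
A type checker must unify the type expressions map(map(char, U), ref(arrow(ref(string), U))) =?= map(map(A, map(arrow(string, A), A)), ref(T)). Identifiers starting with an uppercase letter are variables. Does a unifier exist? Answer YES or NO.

Decompose map/2: map(char, U) =?= map(A, map(arrow(string, A), A)),  ref(arrow(ref(string), U)) =?= ref(T).
Decompose map/2: char =?= A,  U =?= map(arrow(string, A), A).
Bind A := char; substituting into the one remaining equation that mentions A gives: U =?= map(arrow(string, char), char).
Bind U := map(arrow(string, char), char); substituting into the remaining equation gives: ref(arrow(ref(string), map(arrow(string, char), char))) =?= ref(T).
Decompose ref/1: arrow(ref(string), map(arrow(string, char), char)) =?= T.
Bind T := arrow(ref(string), map(arrow(string, char), char)).
No equations remain and no clash or occurs-check failure arose, so a unifier exists.

YES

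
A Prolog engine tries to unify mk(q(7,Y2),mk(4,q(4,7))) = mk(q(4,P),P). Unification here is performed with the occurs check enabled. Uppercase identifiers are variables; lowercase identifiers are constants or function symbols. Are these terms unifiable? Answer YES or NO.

Decompose mk/2: q(7,Y2) = q(4,P),  mk(4,q(4,7)) = P.
Decompose q/2: 7 = 4,  Y2 = P.
Clash: constants 7 and 4 differ; no unifier exists.

NO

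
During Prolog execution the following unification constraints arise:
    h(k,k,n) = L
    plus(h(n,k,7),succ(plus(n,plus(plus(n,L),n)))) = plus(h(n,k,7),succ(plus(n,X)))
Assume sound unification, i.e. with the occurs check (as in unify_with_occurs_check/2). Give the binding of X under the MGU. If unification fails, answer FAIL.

plus(plus(n,h(k,k,n)),n)

Bind L := h(k,k,n); substituting into the remaining equation gives: plus(h(n,k,7),succ(plus(n,plus(plus(n,h(k,k,n)),n)))) = plus(h(n,k,7),succ(plus(n,X))).
Decompose plus/2: h(n,k,7) = h(n,k,7),  succ(plus(n,plus(plus(n,h(k,k,n)),n))) = succ(plus(n,X)).
Delete trivial equation h(n,k,7) = h(n,k,7).
Decompose succ/1: plus(n,plus(plus(n,h(k,k,n)),n)) = plus(n,X).
Decompose plus/2: n = n,  plus(plus(n,h(k,k,n)),n) = X.
Delete trivial equation n = n.
Bind X := plus(plus(n,h(k,k,n)),n).
MGU = { L -> h(k,k,n), X -> plus(plus(n,h(k,k,n)),n) }, so X -> plus(plus(n,h(k,k,n)),n).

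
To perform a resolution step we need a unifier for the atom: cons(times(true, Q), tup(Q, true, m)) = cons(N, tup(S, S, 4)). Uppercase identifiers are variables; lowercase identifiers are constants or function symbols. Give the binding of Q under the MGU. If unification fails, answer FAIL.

FAIL

Decompose cons/2: times(true, Q) = N,  tup(Q, true, m) = tup(S, S, 4).
Bind N := times(true, Q); no other remaining equation mentions N.
Decompose tup/3: Q = S,  true = S,  m = 4.
Bind Q := S; no other remaining equation mentions Q. Substituting into the earlier binding gives N := times(true, S).
Bind S := true; no other remaining equation mentions S. Substituting into the earlier bindings gives N := times(true, true), Q := true.
Clash: constants m and 4 differ; no unifier exists.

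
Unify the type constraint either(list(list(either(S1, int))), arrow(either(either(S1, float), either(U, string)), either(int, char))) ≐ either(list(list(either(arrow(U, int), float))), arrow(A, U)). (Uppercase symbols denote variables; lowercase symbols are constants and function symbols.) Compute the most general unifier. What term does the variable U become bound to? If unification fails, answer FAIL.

Decompose either/2: list(list(either(S1, int))) ≐ list(list(either(arrow(U, int), float))),  arrow(either(either(S1, float), either(U, string)), either(int, char)) ≐ arrow(A, U).
Decompose list/1: list(either(S1, int)) ≐ list(either(arrow(U, int), float)).
Decompose list/1: either(S1, int) ≐ either(arrow(U, int), float).
Decompose either/2: S1 ≐ arrow(U, int),  int ≐ float.
Bind S1 := arrow(U, int); substituting into the one remaining equation that mentions S1 gives: arrow(either(either(arrow(U, int), float), either(U, string)), either(int, char)) ≐ arrow(A, U).
Clash: constants int and float differ; no unifier exists.

FAIL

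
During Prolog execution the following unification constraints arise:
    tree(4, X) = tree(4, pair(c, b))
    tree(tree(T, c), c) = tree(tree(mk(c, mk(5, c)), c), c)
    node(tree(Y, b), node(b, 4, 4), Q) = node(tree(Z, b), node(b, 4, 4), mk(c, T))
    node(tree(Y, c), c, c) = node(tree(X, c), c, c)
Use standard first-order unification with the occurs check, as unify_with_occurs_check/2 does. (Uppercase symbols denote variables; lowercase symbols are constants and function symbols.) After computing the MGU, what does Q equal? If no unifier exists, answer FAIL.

Decompose tree/2: 4 = 4,  X = pair(c, b).
Delete trivial equation 4 = 4.
Bind X := pair(c, b); substituting into the one remaining equation that mentions X gives: node(tree(Y, c), c, c) = node(tree(pair(c, b), c), c, c).
Decompose tree/2: tree(T, c) = tree(mk(c, mk(5, c)), c),  c = c.
Decompose tree/2: T = mk(c, mk(5, c)),  c = c.
Bind T := mk(c, mk(5, c)); substituting into the one remaining equation that mentions T gives: node(tree(Y, b), node(b, 4, 4), Q) = node(tree(Z, b), node(b, 4, 4), mk(c, mk(c, mk(5, c)))).
Delete trivial equation c = c.
Delete trivial equation c = c.
Decompose node/3: tree(Y, b) = tree(Z, b),  node(b, 4, 4) = node(b, 4, 4),  Q = mk(c, mk(c, mk(5, c))).
Decompose tree/2: Y = Z,  b = b.
Bind Y := Z; substituting into the one remaining equation that mentions Y gives: node(tree(Z, c), c, c) = node(tree(pair(c, b), c), c, c).
Delete trivial equation b = b.
Delete trivial equation node(b, 4, 4) = node(b, 4, 4).
Bind Q := mk(c, mk(c, mk(5, c))); no other remaining equation mentions Q.
Decompose node/3: tree(Z, c) = tree(pair(c, b), c),  c = c,  c = c.
Decompose tree/2: Z = pair(c, b),  c = c.
Bind Z := pair(c, b); no other remaining equation mentions Z. Substituting into the earlier binding gives Y := pair(c, b).
Delete trivial equation c = c.
Delete trivial equation c = c.
Delete trivial equation c = c.
MGU = { X -> pair(c, b), T -> mk(c, mk(5, c)), Y -> pair(c, b), Q -> mk(c, mk(c, mk(5, c))), Z -> pair(c, b) }, so Q -> mk(c, mk(c, mk(5, c))).

mk(c, mk(c, mk(5, c)))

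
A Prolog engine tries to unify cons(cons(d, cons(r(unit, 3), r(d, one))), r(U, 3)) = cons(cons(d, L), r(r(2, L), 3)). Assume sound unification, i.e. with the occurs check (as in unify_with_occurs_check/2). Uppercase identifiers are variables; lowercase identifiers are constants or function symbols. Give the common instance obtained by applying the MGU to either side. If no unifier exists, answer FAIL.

cons(cons(d, cons(r(unit, 3), r(d, one))), r(r(2, cons(r(unit, 3), r(d, one))), 3))

Decompose cons/2: cons(d, cons(r(unit, 3), r(d, one))) = cons(d, L),  r(U, 3) = r(r(2, L), 3).
Decompose cons/2: d = d,  cons(r(unit, 3), r(d, one)) = L.
Delete trivial equation d = d.
Bind L := cons(r(unit, 3), r(d, one)); substituting into the remaining equation gives: r(U, 3) = r(r(2, cons(r(unit, 3), r(d, one))), 3).
Decompose r/2: U = r(2, cons(r(unit, 3), r(d, one))),  3 = 3.
Bind U := r(2, cons(r(unit, 3), r(d, one))); no other remaining equation mentions U.
Delete trivial equation 3 = 3.
Applying the MGU to either side gives cons(cons(d, cons(r(unit, 3), r(d, one))), r(r(2, cons(r(unit, 3), r(d, one))), 3)).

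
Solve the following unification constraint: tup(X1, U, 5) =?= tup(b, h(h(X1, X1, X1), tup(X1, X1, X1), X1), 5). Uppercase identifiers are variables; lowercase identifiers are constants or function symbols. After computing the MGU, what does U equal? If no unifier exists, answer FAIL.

Decompose tup/3: X1 =?= b,  U =?= h(h(X1, X1, X1), tup(X1, X1, X1), X1),  5 =?= 5.
Bind X1 := b; substituting into the one remaining equation that mentions X1 gives: U =?= h(h(b, b, b), tup(b, b, b), b).
Bind U := h(h(b, b, b), tup(b, b, b), b); no other remaining equation mentions U.
Delete trivial equation 5 =?= 5.
MGU = { X1 -> b, U -> h(h(b, b, b), tup(b, b, b), b) }, so U -> h(h(b, b, b), tup(b, b, b), b).

h(h(b, b, b), tup(b, b, b), b)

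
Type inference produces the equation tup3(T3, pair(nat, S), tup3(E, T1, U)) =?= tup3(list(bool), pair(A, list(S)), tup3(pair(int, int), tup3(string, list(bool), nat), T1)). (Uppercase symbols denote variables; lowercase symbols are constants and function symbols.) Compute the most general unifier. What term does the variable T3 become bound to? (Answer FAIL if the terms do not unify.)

FAIL

Decompose tup3/3: T3 =?= list(bool),  pair(nat, S) =?= pair(A, list(S)),  tup3(E, T1, U) =?= tup3(pair(int, int), tup3(string, list(bool), nat), T1).
Bind T3 := list(bool); no other remaining equation mentions T3.
Decompose pair/2: nat =?= A,  S =?= list(S).
Bind A := nat; no other remaining equation mentions A.
Occurs check fails: S occurs in list(S); the equation S =?= list(S) has no finite solution.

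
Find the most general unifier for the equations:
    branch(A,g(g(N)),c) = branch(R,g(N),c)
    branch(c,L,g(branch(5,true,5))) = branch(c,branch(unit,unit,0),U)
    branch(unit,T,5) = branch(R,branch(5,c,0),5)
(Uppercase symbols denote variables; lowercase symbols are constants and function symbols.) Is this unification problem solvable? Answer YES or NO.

NO

Decompose branch/3: A = R,  g(g(N)) = g(N),  c = c.
Bind A := R; no other remaining equation mentions A.
Decompose g/1: g(N) = N.
Occurs check fails: N occurs in g(N); the equation N = g(N) has no finite solution.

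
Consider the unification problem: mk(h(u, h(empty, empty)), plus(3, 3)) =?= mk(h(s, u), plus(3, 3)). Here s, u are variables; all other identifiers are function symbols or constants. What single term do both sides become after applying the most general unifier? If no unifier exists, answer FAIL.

mk(h(h(empty, empty), h(empty, empty)), plus(3, 3))

Decompose mk/2: h(u, h(empty, empty)) =?= h(s, u),  plus(3, 3) =?= plus(3, 3).
Decompose h/2: u =?= s,  h(empty, empty) =?= u.
Bind u := s; substituting into the one remaining equation that mentions u gives: h(empty, empty) =?= s.
Bind s := h(empty, empty); no other remaining equation mentions s. Substituting into the earlier binding gives u := h(empty, empty).
Delete trivial equation plus(3, 3) =?= plus(3, 3).
Applying the MGU to either side gives mk(h(h(empty, empty), h(empty, empty)), plus(3, 3)).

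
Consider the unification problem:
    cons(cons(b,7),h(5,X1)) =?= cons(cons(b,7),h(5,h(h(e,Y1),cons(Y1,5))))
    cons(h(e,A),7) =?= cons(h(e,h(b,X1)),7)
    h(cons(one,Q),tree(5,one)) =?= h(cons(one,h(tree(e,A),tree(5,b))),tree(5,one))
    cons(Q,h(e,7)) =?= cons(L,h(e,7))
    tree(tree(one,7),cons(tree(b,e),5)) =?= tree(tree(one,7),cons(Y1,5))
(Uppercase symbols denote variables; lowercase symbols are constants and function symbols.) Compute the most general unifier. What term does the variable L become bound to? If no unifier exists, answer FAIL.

h(tree(e,h(b,h(h(e,tree(b,e)),cons(tree(b,e),5)))),tree(5,b))

Decompose cons/2: cons(b,7) =?= cons(b,7),  h(5,X1) =?= h(5,h(h(e,Y1),cons(Y1,5))).
Delete trivial equation cons(b,7) =?= cons(b,7).
Decompose h/2: 5 =?= 5,  X1 =?= h(h(e,Y1),cons(Y1,5)).
Delete trivial equation 5 =?= 5.
Bind X1 := h(h(e,Y1),cons(Y1,5)); substituting into the one remaining equation that mentions X1 gives: cons(h(e,A),7) =?= cons(h(e,h(b,h(h(e,Y1),cons(Y1,5)))),7).
Decompose cons/2: h(e,A) =?= h(e,h(b,h(h(e,Y1),cons(Y1,5)))),  7 =?= 7.
Decompose h/2: e =?= e,  A =?= h(b,h(h(e,Y1),cons(Y1,5))).
Delete trivial equation e =?= e.
Bind A := h(b,h(h(e,Y1),cons(Y1,5))); substituting into the one remaining equation that mentions A gives: h(cons(one,Q),tree(5,one)) =?= h(cons(one,h(tree(e,h(b,h(h(e,Y1),cons(Y1,5)))),tree(5,b))),tree(5,one)).
Delete trivial equation 7 =?= 7.
Decompose h/2: cons(one,Q) =?= cons(one,h(tree(e,h(b,h(h(e,Y1),cons(Y1,5)))),tree(5,b))),  tree(5,one) =?= tree(5,one).
Decompose cons/2: one =?= one,  Q =?= h(tree(e,h(b,h(h(e,Y1),cons(Y1,5)))),tree(5,b)).
Delete trivial equation one =?= one.
Bind Q := h(tree(e,h(b,h(h(e,Y1),cons(Y1,5)))),tree(5,b)); substituting into the one remaining equation that mentions Q gives: cons(h(tree(e,h(b,h(h(e,Y1),cons(Y1,5)))),tree(5,b)),h(e,7)) =?= cons(L,h(e,7)).
Delete trivial equation tree(5,one) =?= tree(5,one).
Decompose cons/2: h(tree(e,h(b,h(h(e,Y1),cons(Y1,5)))),tree(5,b)) =?= L,  h(e,7) =?= h(e,7).
Bind L := h(tree(e,h(b,h(h(e,Y1),cons(Y1,5)))),tree(5,b)); no other remaining equation mentions L.
Delete trivial equation h(e,7) =?= h(e,7).
Decompose tree/2: tree(one,7) =?= tree(one,7),  cons(tree(b,e),5) =?= cons(Y1,5).
Delete trivial equation tree(one,7) =?= tree(one,7).
Decompose cons/2: tree(b,e) =?= Y1,  5 =?= 5.
Bind Y1 := tree(b,e); no other remaining equation mentions Y1. Substituting into the earlier bindings gives X1 := h(h(e,tree(b,e)),cons(tree(b,e),5)), A := h(b,h(h(e,tree(b,e)),cons(tree(b,e),5))), Q := h(tree(e,h(b,h(h(e,tree(b,e)),cons(tree(b,e),5)))),tree(5,b)), L := h(tree(e,h(b,h(h(e,tree(b,e)),cons(tree(b,e),5)))),tree(5,b)).
Delete trivial equation 5 =?= 5.
MGU = { X1 -> h(h(e,tree(b,e)),cons(tree(b,e),5)), A -> h(b,h(h(e,tree(b,e)),cons(tree(b,e),5))), Q -> h(tree(e,h(b,h(h(e,tree(b,e)),cons(tree(b,e),5)))),tree(5,b)), L -> h(tree(e,h(b,h(h(e,tree(b,e)),cons(tree(b,e),5)))),tree(5,b)), Y1 -> tree(b,e) }, so L -> h(tree(e,h(b,h(h(e,tree(b,e)),cons(tree(b,e),5)))),tree(5,b)).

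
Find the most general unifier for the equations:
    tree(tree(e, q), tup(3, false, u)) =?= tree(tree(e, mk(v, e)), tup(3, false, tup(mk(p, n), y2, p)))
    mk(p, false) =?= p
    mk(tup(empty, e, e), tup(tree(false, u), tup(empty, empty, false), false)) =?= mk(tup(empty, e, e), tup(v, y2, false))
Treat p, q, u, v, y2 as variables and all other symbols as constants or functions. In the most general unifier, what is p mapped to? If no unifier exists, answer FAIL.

Decompose tree/2: tree(e, q) =?= tree(e, mk(v, e)),  tup(3, false, u) =?= tup(3, false, tup(mk(p, n), y2, p)).
Decompose tree/2: e =?= e,  q =?= mk(v, e).
Delete trivial equation e =?= e.
Bind q := mk(v, e); no other remaining equation mentions q.
Decompose tup/3: 3 =?= 3,  false =?= false,  u =?= tup(mk(p, n), y2, p).
Delete trivial equation 3 =?= 3.
Delete trivial equation false =?= false.
Bind u := tup(mk(p, n), y2, p); substituting into the one remaining equation that mentions u gives: mk(tup(empty, e, e), tup(tree(false, tup(mk(p, n), y2, p)), tup(empty, empty, false), false)) =?= mk(tup(empty, e, e), tup(v, y2, false)).
Occurs check fails: p occurs in mk(p, false); the equation p =?= mk(p, false) has no finite solution.

FAIL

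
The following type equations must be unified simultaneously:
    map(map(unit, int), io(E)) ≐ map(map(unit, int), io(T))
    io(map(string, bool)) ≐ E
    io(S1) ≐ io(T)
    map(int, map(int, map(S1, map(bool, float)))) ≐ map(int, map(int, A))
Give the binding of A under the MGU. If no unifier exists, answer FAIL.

Decompose map/2: map(unit, int) ≐ map(unit, int),  io(E) ≐ io(T).
Delete trivial equation map(unit, int) ≐ map(unit, int).
Decompose io/1: E ≐ T.
Bind E := T; substituting into the one remaining equation that mentions E gives: io(map(string, bool)) ≐ T.
Bind T := io(map(string, bool)); substituting into the one remaining equation that mentions T gives: io(S1) ≐ io(io(map(string, bool))). Substituting into the earlier binding gives E := io(map(string, bool)).
Decompose io/1: S1 ≐ io(map(string, bool)).
Bind S1 := io(map(string, bool)); substituting into the remaining equation gives: map(int, map(int, map(io(map(string, bool)), map(bool, float)))) ≐ map(int, map(int, A)).
Decompose map/2: int ≐ int,  map(int, map(io(map(string, bool)), map(bool, float))) ≐ map(int, A).
Delete trivial equation int ≐ int.
Decompose map/2: int ≐ int,  map(io(map(string, bool)), map(bool, float)) ≐ A.
Delete trivial equation int ≐ int.
Bind A := map(io(map(string, bool)), map(bool, float)).
MGU = { E ↦ io(map(string, bool)), T ↦ io(map(string, bool)), S1 ↦ io(map(string, bool)), A ↦ map(io(map(string, bool)), map(bool, float)) }, so A ↦ map(io(map(string, bool)), map(bool, float)).

map(io(map(string, bool)), map(bool, float))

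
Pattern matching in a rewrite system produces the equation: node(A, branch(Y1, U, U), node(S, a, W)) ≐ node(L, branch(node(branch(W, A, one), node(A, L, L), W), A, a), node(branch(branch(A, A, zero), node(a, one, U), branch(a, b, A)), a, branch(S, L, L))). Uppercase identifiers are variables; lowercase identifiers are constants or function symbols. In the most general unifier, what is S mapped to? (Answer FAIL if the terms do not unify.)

branch(branch(a, a, zero), node(a, one, a), branch(a, b, a))

Decompose node/3: A ≐ L,  branch(Y1, U, U) ≐ branch(node(branch(W, A, one), node(A, L, L), W), A, a),  node(S, a, W) ≐ node(branch(branch(A, A, zero), node(a, one, U), branch(a, b, A)), a, branch(S, L, L)).
Bind A := L; substituting into the remaining equations gives: branch(Y1, U, U) ≐ branch(node(branch(W, L, one), node(L, L, L), W), L, a),  node(S, a, W) ≐ node(branch(branch(L, L, zero), node(a, one, U), branch(a, b, L)), a, branch(S, L, L)).
Decompose branch/3: Y1 ≐ node(branch(W, L, one), node(L, L, L), W),  U ≐ L,  U ≐ a.
Bind Y1 := node(branch(W, L, one), node(L, L, L), W); no other remaining equation mentions Y1.
Bind U := L; substituting into the remaining equations gives: L ≐ a,  node(S, a, W) ≐ node(branch(branch(L, L, zero), node(a, one, L), branch(a, b, L)), a, branch(S, L, L)).
Bind L := a; substituting into the remaining equation gives: node(S, a, W) ≐ node(branch(branch(a, a, zero), node(a, one, a), branch(a, b, a)), a, branch(S, a, a)). Substituting into the earlier bindings gives A := a, Y1 := node(branch(W, a, one), node(a, a, a), W), U := a.
Decompose node/3: S ≐ branch(branch(a, a, zero), node(a, one, a), branch(a, b, a)),  a ≐ a,  W ≐ branch(S, a, a).
Bind S := branch(branch(a, a, zero), node(a, one, a), branch(a, b, a)); substituting into the one remaining equation that mentions S gives: W ≐ branch(branch(branch(a, a, zero), node(a, one, a), branch(a, b, a)), a, a).
Delete trivial equation a ≐ a.
Bind W := branch(branch(branch(a, a, zero), node(a, one, a), branch(a, b, a)), a, a). Substituting into the earlier binding gives Y1 := node(branch(branch(branch(branch(a, a, zero), node(a, one, a), branch(a, b, a)), a, a), a, one), node(a, a, a), branch(branch(branch(a, a, zero), node(a, one, a), branch(a, b, a)), a, a)).
MGU = { A ↦ a, Y1 ↦ node(branch(branch(branch(branch(a, a, zero), node(a, one, a), branch(a, b, a)), a, a), a, one), node(a, a, a), branch(branch(branch(a, a, zero), node(a, one, a), branch(a, b, a)), a, a)), U ↦ a, L ↦ a, S ↦ branch(branch(a, a, zero), node(a, one, a), branch(a, b, a)), W ↦ branch(branch(branch(a, a, zero), node(a, one, a), branch(a, b, a)), a, a) }, so S ↦ branch(branch(a, a, zero), node(a, one, a), branch(a, b, a)).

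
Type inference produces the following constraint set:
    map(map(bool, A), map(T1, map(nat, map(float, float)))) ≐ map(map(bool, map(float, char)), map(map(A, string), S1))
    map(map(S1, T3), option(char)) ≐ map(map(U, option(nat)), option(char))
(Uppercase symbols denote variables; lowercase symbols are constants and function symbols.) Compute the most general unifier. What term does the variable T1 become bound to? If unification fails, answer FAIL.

map(map(float, char), string)

Decompose map/2: map(bool, A) ≐ map(bool, map(float, char)),  map(T1, map(nat, map(float, float))) ≐ map(map(A, string), S1).
Decompose map/2: bool ≐ bool,  A ≐ map(float, char).
Delete trivial equation bool ≐ bool.
Bind A := map(float, char); substituting into the one remaining equation that mentions A gives: map(T1, map(nat, map(float, float))) ≐ map(map(map(float, char), string), S1).
Decompose map/2: T1 ≐ map(map(float, char), string),  map(nat, map(float, float)) ≐ S1.
Bind T1 := map(map(float, char), string); no other remaining equation mentions T1.
Bind S1 := map(nat, map(float, float)); substituting into the remaining equation gives: map(map(map(nat, map(float, float)), T3), option(char)) ≐ map(map(U, option(nat)), option(char)).
Decompose map/2: map(map(nat, map(float, float)), T3) ≐ map(U, option(nat)),  option(char) ≐ option(char).
Decompose map/2: map(nat, map(float, float)) ≐ U,  T3 ≐ option(nat).
Bind U := map(nat, map(float, float)); no other remaining equation mentions U.
Bind T3 := option(nat); no other remaining equation mentions T3.
Delete trivial equation option(char) ≐ option(char).
MGU = { A -> map(float, char), T1 -> map(map(float, char), string), S1 -> map(nat, map(float, float)), U -> map(nat, map(float, float)), T3 -> option(nat) }, so T1 -> map(map(float, char), string).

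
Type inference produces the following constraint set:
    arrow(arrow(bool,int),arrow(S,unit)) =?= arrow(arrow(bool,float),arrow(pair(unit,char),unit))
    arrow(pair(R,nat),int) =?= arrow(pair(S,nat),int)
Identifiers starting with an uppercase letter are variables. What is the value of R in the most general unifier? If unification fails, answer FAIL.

FAIL

Decompose arrow/2: arrow(bool,int) =?= arrow(bool,float),  arrow(S,unit) =?= arrow(pair(unit,char),unit).
Decompose arrow/2: bool =?= bool,  int =?= float.
Delete trivial equation bool =?= bool.
Clash: constants int and float differ; no unifier exists.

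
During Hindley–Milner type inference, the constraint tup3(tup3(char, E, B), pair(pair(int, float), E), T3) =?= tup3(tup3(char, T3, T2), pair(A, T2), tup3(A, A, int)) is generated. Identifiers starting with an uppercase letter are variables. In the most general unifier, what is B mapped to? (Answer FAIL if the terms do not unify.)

Decompose tup3/3: tup3(char, E, B) =?= tup3(char, T3, T2),  pair(pair(int, float), E) =?= pair(A, T2),  T3 =?= tup3(A, A, int).
Decompose tup3/3: char =?= char,  E =?= T3,  B =?= T2.
Delete trivial equation char =?= char.
Bind E := T3; substituting into the one remaining equation that mentions E gives: pair(pair(int, float), T3) =?= pair(A, T2).
Bind B := T2; no other remaining equation mentions B.
Decompose pair/2: pair(int, float) =?= A,  T3 =?= T2.
Bind A := pair(int, float); substituting into the one remaining equation that mentions A gives: T3 =?= tup3(pair(int, float), pair(int, float), int).
Bind T3 := T2; substituting into the remaining equation gives: T2 =?= tup3(pair(int, float), pair(int, float), int). Substituting into the earlier binding gives E := T2.
Bind T2 := tup3(pair(int, float), pair(int, float), int). Substituting into the earlier bindings gives E := tup3(pair(int, float), pair(int, float), int), B := tup3(pair(int, float), pair(int, float), int), T3 := tup3(pair(int, float), pair(int, float), int).
MGU = { E -> tup3(pair(int, float), pair(int, float), int), B -> tup3(pair(int, float), pair(int, float), int), A -> pair(int, float), T3 -> tup3(pair(int, float), pair(int, float), int), T2 -> tup3(pair(int, float), pair(int, float), int) }, so B -> tup3(pair(int, float), pair(int, float), int).

tup3(pair(int, float), pair(int, float), int)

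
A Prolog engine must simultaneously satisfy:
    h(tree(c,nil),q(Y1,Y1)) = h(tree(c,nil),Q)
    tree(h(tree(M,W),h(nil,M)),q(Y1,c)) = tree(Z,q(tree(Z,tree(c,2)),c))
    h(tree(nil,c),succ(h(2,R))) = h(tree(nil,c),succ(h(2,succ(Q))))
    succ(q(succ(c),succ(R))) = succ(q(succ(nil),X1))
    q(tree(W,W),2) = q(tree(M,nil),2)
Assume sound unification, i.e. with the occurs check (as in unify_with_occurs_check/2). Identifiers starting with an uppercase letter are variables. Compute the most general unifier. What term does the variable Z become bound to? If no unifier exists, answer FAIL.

Decompose h/2: tree(c,nil) = tree(c,nil),  q(Y1,Y1) = Q.
Delete trivial equation tree(c,nil) = tree(c,nil).
Bind Q := q(Y1,Y1); substituting into the one remaining equation that mentions Q gives: h(tree(nil,c),succ(h(2,R))) = h(tree(nil,c),succ(h(2,succ(q(Y1,Y1))))).
Decompose tree/2: h(tree(M,W),h(nil,M)) = Z,  q(Y1,c) = q(tree(Z,tree(c,2)),c).
Bind Z := h(tree(M,W),h(nil,M)); substituting into the one remaining equation that mentions Z gives: q(Y1,c) = q(tree(h(tree(M,W),h(nil,M)),tree(c,2)),c).
Decompose q/2: Y1 = tree(h(tree(M,W),h(nil,M)),tree(c,2)),  c = c.
Bind Y1 := tree(h(tree(M,W),h(nil,M)),tree(c,2)); substituting into the one remaining equation that mentions Y1 gives: h(tree(nil,c),succ(h(2,R))) = h(tree(nil,c),succ(h(2,succ(q(tree(h(tree(M,W),h(nil,M)),tree(c,2)),tree(h(tree(M,W),h(nil,M)),tree(c,2))))))). Substituting into the earlier binding gives Q := q(tree(h(tree(M,W),h(nil,M)),tree(c,2)),tree(h(tree(M,W),h(nil,M)),tree(c,2))).
Delete trivial equation c = c.
Decompose h/2: tree(nil,c) = tree(nil,c),  succ(h(2,R)) = succ(h(2,succ(q(tree(h(tree(M,W),h(nil,M)),tree(c,2)),tree(h(tree(M,W),h(nil,M)),tree(c,2)))))).
Delete trivial equation tree(nil,c) = tree(nil,c).
Decompose succ/1: h(2,R) = h(2,succ(q(tree(h(tree(M,W),h(nil,M)),tree(c,2)),tree(h(tree(M,W),h(nil,M)),tree(c,2))))).
Decompose h/2: 2 = 2,  R = succ(q(tree(h(tree(M,W),h(nil,M)),tree(c,2)),tree(h(tree(M,W),h(nil,M)),tree(c,2)))).
Delete trivial equation 2 = 2.
Bind R := succ(q(tree(h(tree(M,W),h(nil,M)),tree(c,2)),tree(h(tree(M,W),h(nil,M)),tree(c,2)))); substituting into the one remaining equation that mentions R gives: succ(q(succ(c),succ(succ(q(tree(h(tree(M,W),h(nil,M)),tree(c,2)),tree(h(tree(M,W),h(nil,M)),tree(c,2))))))) = succ(q(succ(nil),X1)).
Decompose succ/1: q(succ(c),succ(succ(q(tree(h(tree(M,W),h(nil,M)),tree(c,2)),tree(h(tree(M,W),h(nil,M)),tree(c,2)))))) = q(succ(nil),X1).
Decompose q/2: succ(c) = succ(nil),  succ(succ(q(tree(h(tree(M,W),h(nil,M)),tree(c,2)),tree(h(tree(M,W),h(nil,M)),tree(c,2))))) = X1.
Decompose succ/1: c = nil.
Clash: constants c and nil differ; no unifier exists.

FAIL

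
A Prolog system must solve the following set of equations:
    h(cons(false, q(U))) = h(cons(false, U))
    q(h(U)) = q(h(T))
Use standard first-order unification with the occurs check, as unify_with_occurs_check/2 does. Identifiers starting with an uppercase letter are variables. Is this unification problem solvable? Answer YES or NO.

Decompose h/1: cons(false, q(U)) = cons(false, U).
Decompose cons/2: false = false,  q(U) = U.
Delete trivial equation false = false.
Occurs check fails: U occurs in q(U); the equation U = q(U) has no finite solution.

NO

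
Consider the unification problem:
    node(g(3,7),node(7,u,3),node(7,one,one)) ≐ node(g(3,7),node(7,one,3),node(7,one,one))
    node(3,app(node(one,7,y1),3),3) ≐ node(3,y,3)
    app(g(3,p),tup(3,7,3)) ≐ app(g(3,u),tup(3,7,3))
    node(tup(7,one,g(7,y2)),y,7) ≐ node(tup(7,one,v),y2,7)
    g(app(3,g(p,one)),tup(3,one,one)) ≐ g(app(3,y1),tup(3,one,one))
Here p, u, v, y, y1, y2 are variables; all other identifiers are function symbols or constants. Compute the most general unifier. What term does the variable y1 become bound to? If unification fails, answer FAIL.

Decompose node/3: g(3,7) ≐ g(3,7),  node(7,u,3) ≐ node(7,one,3),  node(7,one,one) ≐ node(7,one,one).
Delete trivial equation g(3,7) ≐ g(3,7).
Decompose node/3: 7 ≐ 7,  u ≐ one,  3 ≐ 3.
Delete trivial equation 7 ≐ 7.
Bind u := one; substituting into the one remaining equation that mentions u gives: app(g(3,p),tup(3,7,3)) ≐ app(g(3,one),tup(3,7,3)).
Delete trivial equation 3 ≐ 3.
Delete trivial equation node(7,one,one) ≐ node(7,one,one).
Decompose node/3: 3 ≐ 3,  app(node(one,7,y1),3) ≐ y,  3 ≐ 3.
Delete trivial equation 3 ≐ 3.
Bind y := app(node(one,7,y1),3); substituting into the one remaining equation that mentions y gives: node(tup(7,one,g(7,y2)),app(node(one,7,y1),3),7) ≐ node(tup(7,one,v),y2,7).
Delete trivial equation 3 ≐ 3.
Decompose app/2: g(3,p) ≐ g(3,one),  tup(3,7,3) ≐ tup(3,7,3).
Decompose g/2: 3 ≐ 3,  p ≐ one.
Delete trivial equation 3 ≐ 3.
Bind p := one; substituting into the one remaining equation that mentions p gives: g(app(3,g(one,one)),tup(3,one,one)) ≐ g(app(3,y1),tup(3,one,one)).
Delete trivial equation tup(3,7,3) ≐ tup(3,7,3).
Decompose node/3: tup(7,one,g(7,y2)) ≐ tup(7,one,v),  app(node(one,7,y1),3) ≐ y2,  7 ≐ 7.
Decompose tup/3: 7 ≐ 7,  one ≐ one,  g(7,y2) ≐ v.
Delete trivial equation 7 ≐ 7.
Delete trivial equation one ≐ one.
Bind v := g(7,y2); no other remaining equation mentions v.
Bind y2 := app(node(one,7,y1),3); no other remaining equation mentions y2. Substituting into the earlier binding gives v := g(7,app(node(one,7,y1),3)).
Delete trivial equation 7 ≐ 7.
Decompose g/2: app(3,g(one,one)) ≐ app(3,y1),  tup(3,one,one) ≐ tup(3,one,one).
Decompose app/2: 3 ≐ 3,  g(one,one) ≐ y1.
Delete trivial equation 3 ≐ 3.
Bind y1 := g(one,one); no other remaining equation mentions y1. Substituting into the earlier bindings gives y := app(node(one,7,g(one,one)),3), v := g(7,app(node(one,7,g(one,one)),3)), y2 := app(node(one,7,g(one,one)),3).
Delete trivial equation tup(3,one,one) ≐ tup(3,one,one).
MGU = { u ↦ one, y ↦ app(node(one,7,g(one,one)),3), p ↦ one, v ↦ g(7,app(node(one,7,g(one,one)),3)), y2 ↦ app(node(one,7,g(one,one)),3), y1 ↦ g(one,one) }, so y1 ↦ g(one,one).

g(one,one)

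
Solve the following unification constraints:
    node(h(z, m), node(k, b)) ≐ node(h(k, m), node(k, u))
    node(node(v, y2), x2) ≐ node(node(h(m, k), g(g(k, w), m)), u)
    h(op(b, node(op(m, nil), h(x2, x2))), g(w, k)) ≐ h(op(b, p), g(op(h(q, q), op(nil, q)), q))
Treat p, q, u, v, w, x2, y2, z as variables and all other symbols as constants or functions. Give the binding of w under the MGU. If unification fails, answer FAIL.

op(h(k, k), op(nil, k))

Decompose node/2: h(z, m) ≐ h(k, m),  node(k, b) ≐ node(k, u).
Decompose h/2: z ≐ k,  m ≐ m.
Bind z := k; no other remaining equation mentions z.
Delete trivial equation m ≐ m.
Decompose node/2: k ≐ k,  b ≐ u.
Delete trivial equation k ≐ k.
Bind u := b; substituting into the one remaining equation that mentions u gives: node(node(v, y2), x2) ≐ node(node(h(m, k), g(g(k, w), m)), b).
Decompose node/2: node(v, y2) ≐ node(h(m, k), g(g(k, w), m)),  x2 ≐ b.
Decompose node/2: v ≐ h(m, k),  y2 ≐ g(g(k, w), m).
Bind v := h(m, k); no other remaining equation mentions v.
Bind y2 := g(g(k, w), m); no other remaining equation mentions y2.
Bind x2 := b; substituting into the remaining equation gives: h(op(b, node(op(m, nil), h(b, b))), g(w, k)) ≐ h(op(b, p), g(op(h(q, q), op(nil, q)), q)).
Decompose h/2: op(b, node(op(m, nil), h(b, b))) ≐ op(b, p),  g(w, k) ≐ g(op(h(q, q), op(nil, q)), q).
Decompose op/2: b ≐ b,  node(op(m, nil), h(b, b)) ≐ p.
Delete trivial equation b ≐ b.
Bind p := node(op(m, nil), h(b, b)); no other remaining equation mentions p.
Decompose g/2: w ≐ op(h(q, q), op(nil, q)),  k ≐ q.
Bind w := op(h(q, q), op(nil, q)); no other remaining equation mentions w. Substituting into the earlier binding gives y2 := g(g(k, op(h(q, q), op(nil, q))), m).
Bind q := k. Substituting into the earlier bindings gives y2 := g(g(k, op(h(k, k), op(nil, k))), m), w := op(h(k, k), op(nil, k)).
MGU = { z ↦ k, u ↦ b, v ↦ h(m, k), y2 ↦ g(g(k, op(h(k, k), op(nil, k))), m), x2 ↦ b, p ↦ node(op(m, nil), h(b, b)), w ↦ op(h(k, k), op(nil, k)), q ↦ k }, so w ↦ op(h(k, k), op(nil, k)).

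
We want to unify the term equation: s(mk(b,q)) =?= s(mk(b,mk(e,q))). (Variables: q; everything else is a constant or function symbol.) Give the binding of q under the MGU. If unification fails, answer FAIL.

Decompose s/1: mk(b,q) =?= mk(b,mk(e,q)).
Decompose mk/2: b =?= b,  q =?= mk(e,q).
Delete trivial equation b =?= b.
Occurs check fails: q occurs in mk(e,q); the equation q =?= mk(e,q) has no finite solution.

FAIL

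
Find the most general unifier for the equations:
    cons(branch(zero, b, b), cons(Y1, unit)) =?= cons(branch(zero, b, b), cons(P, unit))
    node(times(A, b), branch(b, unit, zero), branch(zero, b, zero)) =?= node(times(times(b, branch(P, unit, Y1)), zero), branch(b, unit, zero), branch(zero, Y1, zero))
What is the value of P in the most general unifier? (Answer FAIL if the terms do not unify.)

Decompose cons/2: branch(zero, b, b) =?= branch(zero, b, b),  cons(Y1, unit) =?= cons(P, unit).
Delete trivial equation branch(zero, b, b) =?= branch(zero, b, b).
Decompose cons/2: Y1 =?= P,  unit =?= unit.
Bind Y1 := P; substituting into the one remaining equation that mentions Y1 gives: node(times(A, b), branch(b, unit, zero), branch(zero, b, zero)) =?= node(times(times(b, branch(P, unit, P)), zero), branch(b, unit, zero), branch(zero, P, zero)).
Delete trivial equation unit =?= unit.
Decompose node/3: times(A, b) =?= times(times(b, branch(P, unit, P)), zero),  branch(b, unit, zero) =?= branch(b, unit, zero),  branch(zero, b, zero) =?= branch(zero, P, zero).
Decompose times/2: A =?= times(b, branch(P, unit, P)),  b =?= zero.
Bind A := times(b, branch(P, unit, P)); no other remaining equation mentions A.
Clash: constants b and zero differ; no unifier exists.

FAIL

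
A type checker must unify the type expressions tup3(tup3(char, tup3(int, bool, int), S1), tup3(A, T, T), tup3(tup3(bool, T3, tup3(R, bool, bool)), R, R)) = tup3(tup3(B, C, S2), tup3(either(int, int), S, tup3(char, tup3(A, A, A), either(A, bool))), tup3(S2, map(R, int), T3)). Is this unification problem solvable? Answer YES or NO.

Decompose tup3/3: tup3(char, tup3(int, bool, int), S1) = tup3(B, C, S2),  tup3(A, T, T) = tup3(either(int, int), S, tup3(char, tup3(A, A, A), either(A, bool))),  tup3(tup3(bool, T3, tup3(R, bool, bool)), R, R) = tup3(S2, map(R, int), T3).
Decompose tup3/3: char = B,  tup3(int, bool, int) = C,  S1 = S2.
Bind B := char; no other remaining equation mentions B.
Bind C := tup3(int, bool, int); no other remaining equation mentions C.
Bind S1 := S2; no other remaining equation mentions S1.
Decompose tup3/3: A = either(int, int),  T = S,  T = tup3(char, tup3(A, A, A), either(A, bool)).
Bind A := either(int, int); substituting into the one remaining equation that mentions A gives: T = tup3(char, tup3(either(int, int), either(int, int), either(int, int)), either(either(int, int), bool)).
Bind T := S; substituting into the one remaining equation that mentions T gives: S = tup3(char, tup3(either(int, int), either(int, int), either(int, int)), either(either(int, int), bool)).
Bind S := tup3(char, tup3(either(int, int), either(int, int), either(int, int)), either(either(int, int), bool)); no other remaining equation mentions S. Substituting into the earlier binding gives T := tup3(char, tup3(either(int, int), either(int, int), either(int, int)), either(either(int, int), bool)).
Decompose tup3/3: tup3(bool, T3, tup3(R, bool, bool)) = S2,  R = map(R, int),  R = T3.
Bind S2 := tup3(bool, T3, tup3(R, bool, bool)); no other remaining equation mentions S2. Substituting into the earlier binding gives S1 := tup3(bool, T3, tup3(R, bool, bool)).
Occurs check fails: R occurs in map(R, int); the equation R = map(R, int) has no finite solution.

NO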